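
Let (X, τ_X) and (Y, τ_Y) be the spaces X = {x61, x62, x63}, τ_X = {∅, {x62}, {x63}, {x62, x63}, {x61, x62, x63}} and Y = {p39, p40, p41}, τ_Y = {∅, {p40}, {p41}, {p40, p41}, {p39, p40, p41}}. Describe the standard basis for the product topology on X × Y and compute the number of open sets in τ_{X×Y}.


Basis B = {∅ × ∅, {x62} × {p40}, {x62} × {p41}, {x63} × {p40}, {x63} × {p41}, {x62} × {p40, p41}, {x62, x63} × {p40}, {x62, x63} × {p41}, {x63} × {p40, p41}, {x61, x62, x63} × {p40}, {x61, x62, x63} × {p41}, {x62} × {p39, p40, p41}, {x63} × {p39, p40, p41}, {x62, x63} × {p40, p41}, {x61, x62, x63} × {p40, p41}, {x62, x63} × {p39, p40, p41}, {x61, x62, x63} × {p39, p40, p41}}; |τ_{X×Y}| = 48.

Enumerate products U × V with U ∈ τ_X, V ∈ τ_Y (deduplicated):
  ∅ × ∅ = {} (∅)
  {x62} × {p40} = {(x62,p40)}
  {x62} × {p41} = {(x62,p41)}
  {x63} × {p40} = {(x63,p40)}
  {x63} × {p41} = {(x63,p41)}
  {x62} × {p40, p41} = {(x62,p40), (x62,p41)}
  {x62, x63} × {p40} = {(x62,p40), (x63,p40)}
  {x62, x63} × {p41} = {(x62,p41), (x63,p41)}
  {x63} × {p40, p41} = {(x63,p40), (x63,p41)}
  {x61, x62, x63} × {p40} = {(x61,p40), (x62,p40), (x63,p40)}
  {x61, x62, x63} × {p41} = {(x61,p41), (x62,p41), (x63,p41)}
  {x62} × {p39, p40, p41} = {(x62,p39), (x62,p40), (x62,p41)}
  {x63} × {p39, p40, p41} = {(x63,p39), (x63,p40), (x63,p41)}
  {x62, x63} × {p40, p41} = {(x62,p40), (x62,p41), (x63,p40), (x63,p41)}
  {x61, x62, x63} × {p40, p41} = {(x61,p40), (x61,p41), (x62,p40), (x62,p41), (x63,p40), (x63,p41)}
  {x62, x63} × {p39, p40, p41} = {(x62,p39), (x62,p40), (x62,p41), (x63,p39), (x63,p40), (x63,p41)}
  {x61, x62, x63} × {p39, p40, p41} = {(x61,p39), (x61,p40), (x61,p41), (x62,p39), (x62,p40), (x62,p41), (x63,p39), (x63,p40), (x63,p41)}
These 17 distinct sets form the basis B.
Close under arbitrary unions to get τ_{X×Y}; counting gives |τ_{X×Y}| = 48.


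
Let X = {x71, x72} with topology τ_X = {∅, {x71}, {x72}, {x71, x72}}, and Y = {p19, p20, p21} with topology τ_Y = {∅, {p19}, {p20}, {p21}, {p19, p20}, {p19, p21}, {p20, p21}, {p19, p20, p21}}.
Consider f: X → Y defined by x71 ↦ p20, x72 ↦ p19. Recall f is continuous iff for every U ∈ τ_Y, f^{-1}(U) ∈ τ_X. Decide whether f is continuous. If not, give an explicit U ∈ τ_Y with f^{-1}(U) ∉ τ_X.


f IS continuous.

Compute f^{-1}(U) for each U ∈ τ_Y:
  U = ∅: f^{-1}(U) = ∅ ∈ τ_X ✓.
  U = {p19}: f^{-1}(U) = {x72} ∈ τ_X ✓.
  U = {p20}: f^{-1}(U) = {x71} ∈ τ_X ✓.
  U = {p21}: f^{-1}(U) = ∅ ∈ τ_X ✓.
  U = {p19, p20}: f^{-1}(U) = {x71, x72} ∈ τ_X ✓.
  U = {p19, p21}: f^{-1}(U) = {x72} ∈ τ_X ✓.
  U = {p20, p21}: f^{-1}(U) = {x71} ∈ τ_X ✓.
  U = {p19, p20, p21}: f^{-1}(U) = {x71, x72} ∈ τ_X ✓.
Every preimage lies in τ_X, so f IS continuous.


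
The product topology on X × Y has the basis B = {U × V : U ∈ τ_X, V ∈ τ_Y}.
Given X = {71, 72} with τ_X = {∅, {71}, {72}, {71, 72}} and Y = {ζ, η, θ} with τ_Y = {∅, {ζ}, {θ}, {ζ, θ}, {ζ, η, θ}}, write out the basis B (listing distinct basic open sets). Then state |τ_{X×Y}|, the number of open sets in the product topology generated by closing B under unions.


Basis B = {∅ × ∅, {71} × {ζ}, {71} × {θ}, {72} × {ζ}, {72} × {θ}, {71} × {ζ, θ}, {71, 72} × {ζ}, {71, 72} × {θ}, {72} × {ζ, θ}, {71} × {ζ, η, θ}, {72} × {ζ, η, θ}, {71, 72} × {ζ, θ}, {71, 72} × {ζ, η, θ}}; |τ_{X×Y}| = 25.

Enumerate products U × V with U ∈ τ_X, V ∈ τ_Y (deduplicated):
  ∅ × ∅ = {} (∅)
  {71} × {ζ} = {(71,ζ)}
  {71} × {θ} = {(71,θ)}
  {72} × {ζ} = {(72,ζ)}
  {72} × {θ} = {(72,θ)}
  {71} × {ζ, θ} = {(71,ζ), (71,θ)}
  {71, 72} × {ζ} = {(71,ζ), (72,ζ)}
  {71, 72} × {θ} = {(71,θ), (72,θ)}
  {72} × {ζ, θ} = {(72,ζ), (72,θ)}
  {71} × {ζ, η, θ} = {(71,ζ), (71,η), (71,θ)}
  {72} × {ζ, η, θ} = {(72,ζ), (72,η), (72,θ)}
  {71, 72} × {ζ, θ} = {(71,ζ), (71,θ), (72,ζ), (72,θ)}
  {71, 72} × {ζ, η, θ} = {(71,ζ), (71,η), (71,θ), (72,ζ), (72,η), (72,θ)}
These 13 distinct sets form the basis B.
Close under arbitrary unions to get τ_{X×Y}; counting gives |τ_{X×Y}| = 25.


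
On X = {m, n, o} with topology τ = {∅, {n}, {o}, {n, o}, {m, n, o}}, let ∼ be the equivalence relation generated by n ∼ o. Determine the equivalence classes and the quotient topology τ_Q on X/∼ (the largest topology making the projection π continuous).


X/∼ = {[m], [n=o]}; |τ_Q| = 3.

Equivalence classes: [m], [n=o].
Quotient map π: X → X/∼ sends m ↦ [m], n ↦ [n=o], o ↦ [n=o].
For each subset V ⊆ X/∼, compute π^{-1}(V) ⊆ X and check whether π^{-1}(V) ∈ τ. V is open in τ_Q iff π^{-1}(V) ∈ τ.
  V = {}: π^{-1}(V) = ∅ ∈ τ ✓.
  V = {[m]}: π^{-1}(V) = {m} ∉ τ ✗.
  V = {[n=o]}: π^{-1}(V) = {n, o} ∈ τ ✓.
  V = {[m], [n=o]}: π^{-1}(V) = {m, n, o} ∈ τ ✓.
Open sets in the quotient: τ_Q = {{}, {[n=o]}, {[m], [n=o]}} (3 elements).


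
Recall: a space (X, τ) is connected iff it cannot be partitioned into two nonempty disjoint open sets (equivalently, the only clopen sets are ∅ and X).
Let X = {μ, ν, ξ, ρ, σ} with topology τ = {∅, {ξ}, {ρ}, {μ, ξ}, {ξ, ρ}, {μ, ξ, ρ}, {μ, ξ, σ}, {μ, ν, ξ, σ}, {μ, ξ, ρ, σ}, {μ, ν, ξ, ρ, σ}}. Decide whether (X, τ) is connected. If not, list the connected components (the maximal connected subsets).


(X, τ) is disconnected; components = [{ρ}, {μ, ν, ξ, σ}].

Find clopen sets (U ∈ τ with X ∖ U ∈ τ):
  U = ∅, X ∖ U = {μ, ν, ξ, ρ, σ} — both open, so U is clopen.
  U = {ρ}, X ∖ U = {μ, ν, ξ, σ} — both open, so U is clopen.
  U = {μ, ν, ξ, σ}, X ∖ U = {ρ} — both open, so U is clopen.
  U = {μ, ν, ξ, ρ, σ}, X ∖ U = ∅ — both open, so U is clopen.
Nontrivial clopen(s) exist: e.g. {μ, ν, ξ, σ}. So (X, τ) is disconnected.
Compute connected components by grouping points that agree on all clopens:
  component: {ρ}
  component: {μ, ν, ξ, σ}


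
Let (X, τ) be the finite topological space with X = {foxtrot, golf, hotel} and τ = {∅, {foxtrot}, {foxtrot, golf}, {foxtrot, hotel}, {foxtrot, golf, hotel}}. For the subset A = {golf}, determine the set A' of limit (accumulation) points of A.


A' = ∅

For each x ∈ X, list the open sets U ∈ τ with x ∈ U, then check whether U ∩ (A ∖ {x}) ≠ ∅ for every such U.
  x = foxtrot: open {foxtrot} ∋ x has {foxtrot} ∩ (A ∖ {foxtrot}) = ∅, so x is NOT a limit point.
  x = golf: open {foxtrot, golf} ∋ x has {foxtrot, golf} ∩ (A ∖ {golf}) = ∅, so x is NOT a limit point.
  x = hotel: open {foxtrot, hotel} ∋ x has {foxtrot, hotel} ∩ (A ∖ {hotel}) = ∅, so x is NOT a limit point.
Collecting: A' = ∅.


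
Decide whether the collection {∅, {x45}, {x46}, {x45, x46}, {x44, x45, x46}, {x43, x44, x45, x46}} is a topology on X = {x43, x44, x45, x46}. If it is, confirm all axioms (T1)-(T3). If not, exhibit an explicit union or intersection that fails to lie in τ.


τ IS a topology on X.

Axiom (T1): ∅ ∈ τ? Yes; X ∈ τ? Yes.
Axiom (T2/T3): check pairwise unions and intersections of members of τ.
All pairwise intersections and unions checked — each lies in τ. Therefore τ satisfies (T1), (T2), (T3): it IS a topology on X.


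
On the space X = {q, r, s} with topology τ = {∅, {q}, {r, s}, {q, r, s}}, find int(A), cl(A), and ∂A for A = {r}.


int(A) = ∅, cl(A) = {r, s}, ∂A = {r, s}.

Closed sets in (X, τ) are complements of opens:
  closed(X, τ) = {∅, {q}, {r, s}, {q, r, s}}.
int(A) = ⋃ {U ∈ τ : U ⊆ A}. Opens contained in A: ∅.
Taking the union of these: int(A) = ∅.
cl(A) = ⋂ {C closed : A ⊆ C}. Closed sets containing A: {r, s}, {q, r, s}.
Intersecting these: cl(A) = {r, s}.
∂A = cl(A) ∖ int(A) = {r, s} ∖ ∅ = {r, s}.


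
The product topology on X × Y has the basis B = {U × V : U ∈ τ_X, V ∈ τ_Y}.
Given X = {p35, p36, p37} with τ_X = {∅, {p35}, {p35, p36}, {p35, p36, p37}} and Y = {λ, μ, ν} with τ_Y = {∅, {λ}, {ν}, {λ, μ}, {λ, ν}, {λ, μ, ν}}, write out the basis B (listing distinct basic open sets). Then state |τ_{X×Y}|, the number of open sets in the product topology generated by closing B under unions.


Basis B = {∅ × ∅, {p35} × {λ}, {p35} × {ν}, {p35} × {λ, μ}, {p35} × {λ, ν}, {p35, p36} × {λ}, {p35, p36} × {ν}, {p35} × {λ, μ, ν}, {p35, p36, p37} × {λ}, {p35, p36, p37} × {ν}, {p35, p36} × {λ, μ}, {p35, p36} × {λ, ν}, {p35, p36} × {λ, μ, ν}, {p35, p36, p37} × {λ, μ}, {p35, p36, p37} × {λ, ν}, {p35, p36, p37} × {λ, μ, ν}}; |τ_{X×Y}| = 40.

Enumerate products U × V with U ∈ τ_X, V ∈ τ_Y (deduplicated):
  ∅ × ∅ = {} (∅)
  {p35} × {λ} = {(p35,λ)}
  {p35} × {ν} = {(p35,ν)}
  {p35} × {λ, μ} = {(p35,λ), (p35,μ)}
  {p35} × {λ, ν} = {(p35,λ), (p35,ν)}
  {p35, p36} × {λ} = {(p35,λ), (p36,λ)}
  {p35, p36} × {ν} = {(p35,ν), (p36,ν)}
  {p35} × {λ, μ, ν} = {(p35,λ), (p35,μ), (p35,ν)}
  {p35, p36, p37} × {λ} = {(p35,λ), (p36,λ), (p37,λ)}
  {p35, p36, p37} × {ν} = {(p35,ν), (p36,ν), (p37,ν)}
  {p35, p36} × {λ, μ} = {(p35,λ), (p35,μ), (p36,λ), (p36,μ)}
  {p35, p36} × {λ, ν} = {(p35,λ), (p35,ν), (p36,λ), (p36,ν)}
  {p35, p36} × {λ, μ, ν} = {(p35,λ), (p35,μ), (p35,ν), (p36,λ), (p36,μ), (p36,ν)}
  {p35, p36, p37} × {λ, μ} = {(p35,λ), (p35,μ), (p36,λ), (p36,μ), (p37,λ), (p37,μ)}
  {p35, p36, p37} × {λ, ν} = {(p35,λ), (p35,ν), (p36,λ), (p36,ν), (p37,λ), (p37,ν)}
  {p35, p36, p37} × {λ, μ, ν} = {(p35,λ), (p35,μ), (p35,ν), (p36,λ), (p36,μ), (p36,ν), (p37,λ), (p37,μ), (p37,ν)}
These 16 distinct sets form the basis B.
Close under arbitrary unions to get τ_{X×Y}; counting gives |τ_{X×Y}| = 40.


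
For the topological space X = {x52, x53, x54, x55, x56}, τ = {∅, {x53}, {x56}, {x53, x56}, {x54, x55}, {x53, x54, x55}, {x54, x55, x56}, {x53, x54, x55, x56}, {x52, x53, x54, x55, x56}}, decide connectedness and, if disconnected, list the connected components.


(X, τ) is connected.

Find clopen sets (U ∈ τ with X ∖ U ∈ τ):
  U = ∅, X ∖ U = {x52, x53, x54, x55, x56} — both open, so U is clopen.
  U = {x52, x53, x54, x55, x56}, X ∖ U = ∅ — both open, so U is clopen.
Only trivial clopens (∅ and X) exist, so (X, τ) is connected.
Compute connected components by grouping points that agree on all clopens:
  component: {x52, x53, x54, x55, x56}


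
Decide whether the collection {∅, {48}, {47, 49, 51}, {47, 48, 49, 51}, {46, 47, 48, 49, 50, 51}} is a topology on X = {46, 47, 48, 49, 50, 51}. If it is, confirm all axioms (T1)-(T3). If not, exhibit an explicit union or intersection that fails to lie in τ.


τ IS a topology on X.

Axiom (T1): ∅ ∈ τ? Yes; X ∈ τ? Yes.
Axiom (T2/T3): check pairwise unions and intersections of members of τ.
All pairwise intersections and unions checked — each lies in τ. Therefore τ satisfies (T1), (T2), (T3): it IS a topology on X.


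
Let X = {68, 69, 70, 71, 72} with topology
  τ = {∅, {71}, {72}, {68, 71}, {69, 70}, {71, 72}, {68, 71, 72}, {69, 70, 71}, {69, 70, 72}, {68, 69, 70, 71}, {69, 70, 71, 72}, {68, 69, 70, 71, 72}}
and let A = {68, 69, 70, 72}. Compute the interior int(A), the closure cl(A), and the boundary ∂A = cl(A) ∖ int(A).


int(A) = {69, 70, 72}, cl(A) = {68, 69, 70, 72}, ∂A = {68}.

Closed sets in (X, τ) are complements of opens:
  closed(X, τ) = {∅, {68}, {72}, {68, 71}, {68, 72}, {69, 70}, {68, 69, 70}, {68, 71, 72}, {69, 70, 72}, {68, 69, 70, 71}, {68, 69, 70, 72}, {68, 69, 70, 71, 72}}.
int(A) = ⋃ {U ∈ τ : U ⊆ A}. Opens contained in A: ∅, {72}, {69, 70}, {69, 70, 72}.
Taking the union of these: int(A) = {69, 70, 72}.
cl(A) = ⋂ {C closed : A ⊆ C}. Closed sets containing A: {68, 69, 70, 72}, {68, 69, 70, 71, 72}.
Intersecting these: cl(A) = {68, 69, 70, 72}.
∂A = cl(A) ∖ int(A) = {68, 69, 70, 72} ∖ {69, 70, 72} = {68}.


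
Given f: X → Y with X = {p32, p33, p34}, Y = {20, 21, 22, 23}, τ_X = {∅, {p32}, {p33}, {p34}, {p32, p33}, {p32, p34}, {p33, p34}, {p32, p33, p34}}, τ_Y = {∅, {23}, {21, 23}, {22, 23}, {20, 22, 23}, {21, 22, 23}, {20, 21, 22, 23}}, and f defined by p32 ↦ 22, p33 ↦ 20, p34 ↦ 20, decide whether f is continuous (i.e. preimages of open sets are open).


f IS continuous.

Compute f^{-1}(U) for each U ∈ τ_Y:
  U = ∅: f^{-1}(U) = ∅ ∈ τ_X ✓.
  U = {23}: f^{-1}(U) = ∅ ∈ τ_X ✓.
  U = {21, 23}: f^{-1}(U) = ∅ ∈ τ_X ✓.
  U = {22, 23}: f^{-1}(U) = {p32} ∈ τ_X ✓.
  U = {20, 22, 23}: f^{-1}(U) = {p32, p33, p34} ∈ τ_X ✓.
  U = {21, 22, 23}: f^{-1}(U) = {p32} ∈ τ_X ✓.
  U = {20, 21, 22, 23}: f^{-1}(U) = {p32, p33, p34} ∈ τ_X ✓.
Every preimage lies in τ_X, so f IS continuous.


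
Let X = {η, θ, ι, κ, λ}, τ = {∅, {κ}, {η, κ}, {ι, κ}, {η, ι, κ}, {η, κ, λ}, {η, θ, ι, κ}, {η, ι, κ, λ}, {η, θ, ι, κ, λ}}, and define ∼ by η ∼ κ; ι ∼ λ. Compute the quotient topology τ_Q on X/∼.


X/∼ = {[η=κ], [θ], [ι=λ]}; |τ_Q| = 4.

Equivalence classes: [η=κ], [θ], [ι=λ].
Quotient map π: X → X/∼ sends η ↦ [η=κ], θ ↦ [θ], ι ↦ [ι=λ], κ ↦ [η=κ], λ ↦ [ι=λ].
For each subset V ⊆ X/∼, compute π^{-1}(V) ⊆ X and check whether π^{-1}(V) ∈ τ. V is open in τ_Q iff π^{-1}(V) ∈ τ.
  V = {}: π^{-1}(V) = ∅ ∈ τ ✓.
  V = {[η=κ]}: π^{-1}(V) = {η, κ} ∈ τ ✓.
  V = {[θ]}: π^{-1}(V) = {θ} ∉ τ ✗.
  V = {[η=κ], [θ]}: π^{-1}(V) = {η, θ, κ} ∉ τ ✗.
  V = {[ι=λ]}: π^{-1}(V) = {ι, λ} ∉ τ ✗.
  V = {[η=κ], [ι=λ]}: π^{-1}(V) = {η, ι, κ, λ} ∈ τ ✓.
  V = {[θ], [ι=λ]}: π^{-1}(V) = {θ, ι, λ} ∉ τ ✗.
  V = {[η=κ], [θ], [ι=λ]}: π^{-1}(V) = {η, θ, ι, κ, λ} ∈ τ ✓.
Open sets in the quotient: τ_Q = {{}, {[η=κ]}, {[η=κ], [ι=λ]}, {[η=κ], [θ], [ι=λ]}} (4 elements).


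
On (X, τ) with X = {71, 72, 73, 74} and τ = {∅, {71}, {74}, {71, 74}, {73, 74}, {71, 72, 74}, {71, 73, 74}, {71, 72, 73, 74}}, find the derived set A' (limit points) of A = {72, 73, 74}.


A' = {72, 73}

For each x ∈ X, list the open sets U ∈ τ with x ∈ U, then check whether U ∩ (A ∖ {x}) ≠ ∅ for every such U.
  x = 71: open {71} ∋ x has {71} ∩ (A ∖ {71}) = ∅, so x is NOT a limit point.
  x = 72: opens ∋ x are {71, 72, 74}, {71, 72, 73, 74}; each meets A ∖ {72}, so x IS a limit point.
  x = 73: opens ∋ x are {73, 74}, {71, 73, 74}, {71, 72, 73, 74}; each meets A ∖ {73}, so x IS a limit point.
  x = 74: open {74} ∋ x has {74} ∩ (A ∖ {74}) = ∅, so x is NOT a limit point.
Collecting: A' = {72, 73}.


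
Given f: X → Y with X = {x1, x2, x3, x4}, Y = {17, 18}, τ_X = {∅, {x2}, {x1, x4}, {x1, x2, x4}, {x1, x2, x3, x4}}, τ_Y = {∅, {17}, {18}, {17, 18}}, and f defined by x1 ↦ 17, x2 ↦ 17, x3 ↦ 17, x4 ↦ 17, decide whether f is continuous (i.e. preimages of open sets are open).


f IS continuous.

Compute f^{-1}(U) for each U ∈ τ_Y:
  U = ∅: f^{-1}(U) = ∅ ∈ τ_X ✓.
  U = {17}: f^{-1}(U) = {x1, x2, x3, x4} ∈ τ_X ✓.
  U = {18}: f^{-1}(U) = ∅ ∈ τ_X ✓.
  U = {17, 18}: f^{-1}(U) = {x1, x2, x3, x4} ∈ τ_X ✓.
Every preimage lies in τ_X, so f IS continuous.


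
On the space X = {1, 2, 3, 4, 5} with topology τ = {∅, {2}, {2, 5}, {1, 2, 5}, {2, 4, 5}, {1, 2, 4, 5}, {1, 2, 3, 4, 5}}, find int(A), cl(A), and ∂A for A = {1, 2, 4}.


int(A) = {2}, cl(A) = {1, 2, 3, 4, 5}, ∂A = {1, 3, 4, 5}.

Closed sets in (X, τ) are complements of opens:
  closed(X, τ) = {∅, {3}, {1, 3}, {3, 4}, {1, 3, 4}, {1, 3, 4, 5}, {1, 2, 3, 4, 5}}.
int(A) = ⋃ {U ∈ τ : U ⊆ A}. Opens contained in A: ∅, {2}.
Taking the union of these: int(A) = {2}.
cl(A) = ⋂ {C closed : A ⊆ C}. Closed sets containing A: {1, 2, 3, 4, 5}.
Intersecting these: cl(A) = {1, 2, 3, 4, 5}.
∂A = cl(A) ∖ int(A) = {1, 2, 3, 4, 5} ∖ {2} = {1, 3, 4, 5}.


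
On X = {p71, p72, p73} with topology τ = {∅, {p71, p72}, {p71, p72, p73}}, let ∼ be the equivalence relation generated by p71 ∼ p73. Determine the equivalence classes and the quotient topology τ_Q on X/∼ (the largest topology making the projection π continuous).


X/∼ = {[p71=p73], [p72]}; |τ_Q| = 2.

Equivalence classes: [p71=p73], [p72].
Quotient map π: X → X/∼ sends p71 ↦ [p71=p73], p72 ↦ [p72], p73 ↦ [p71=p73].
For each subset V ⊆ X/∼, compute π^{-1}(V) ⊆ X and check whether π^{-1}(V) ∈ τ. V is open in τ_Q iff π^{-1}(V) ∈ τ.
  V = {}: π^{-1}(V) = ∅ ∈ τ ✓.
  V = {[p71=p73]}: π^{-1}(V) = {p71, p73} ∉ τ ✗.
  V = {[p72]}: π^{-1}(V) = {p72} ∉ τ ✗.
  V = {[p71=p73], [p72]}: π^{-1}(V) = {p71, p72, p73} ∈ τ ✓.
Open sets in the quotient: τ_Q = {{}, {[p71=p73], [p72]}} (2 elements).


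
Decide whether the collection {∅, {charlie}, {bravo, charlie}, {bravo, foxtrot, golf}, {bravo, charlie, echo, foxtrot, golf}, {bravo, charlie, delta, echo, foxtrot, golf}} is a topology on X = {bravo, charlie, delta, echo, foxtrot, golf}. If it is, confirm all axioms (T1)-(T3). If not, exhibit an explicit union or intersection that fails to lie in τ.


τ is NOT a topology on X.

Axiom (T1): ∅ ∈ τ? Yes; X ∈ τ? Yes.
Axiom (T2/T3): check pairwise unions and intersections of members of τ.
Counterexample for (T2): {charlie} ∪ {bravo, foxtrot, golf} = {bravo, charlie, foxtrot, golf} ∉ τ. Therefore τ is NOT a topology.


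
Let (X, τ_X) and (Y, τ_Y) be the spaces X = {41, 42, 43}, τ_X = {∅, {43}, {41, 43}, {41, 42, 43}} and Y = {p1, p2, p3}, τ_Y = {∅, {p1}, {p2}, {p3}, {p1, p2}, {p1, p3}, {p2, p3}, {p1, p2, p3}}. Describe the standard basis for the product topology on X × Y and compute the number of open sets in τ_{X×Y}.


Basis B = {∅ × ∅, {43} × {p1}, {43} × {p2}, {43} × {p3}, {41, 43} × {p1}, {41, 43} × {p2}, {41, 43} × {p3}, {43} × {p1, p2}, {43} × {p1, p3}, {43} × {p2, p3}, {41, 42, 43} × {p1}, {41, 42, 43} × {p2}, {41, 42, 43} × {p3}, {43} × {p1, p2, p3}, {41, 43} × {p1, p2}, {41, 43} × {p1, p3}, {41, 43} × {p2, p3}, {41, 43} × {p1, p2, p3}, {41, 42, 43} × {p1, p2}, {41, 42, 43} × {p1, p3}, {41, 42, 43} × {p2, p3}, {41, 42, 43} × {p1, p2, p3}}; |τ_{X×Y}| = 64.

Enumerate products U × V with U ∈ τ_X, V ∈ τ_Y (deduplicated):
  ∅ × ∅ = {} (∅)
  {43} × {p1} = {(43,p1)}
  {43} × {p2} = {(43,p2)}
  {43} × {p3} = {(43,p3)}
  {41, 43} × {p1} = {(41,p1), (43,p1)}
  {41, 43} × {p2} = {(41,p2), (43,p2)}
  {41, 43} × {p3} = {(41,p3), (43,p3)}
  {43} × {p1, p2} = {(43,p1), (43,p2)}
  {43} × {p1, p3} = {(43,p1), (43,p3)}
  {43} × {p2, p3} = {(43,p2), (43,p3)}
  {41, 42, 43} × {p1} = {(41,p1), (42,p1), (43,p1)}
  {41, 42, 43} × {p2} = {(41,p2), (42,p2), (43,p2)}
  {41, 42, 43} × {p3} = {(41,p3), (42,p3), (43,p3)}
  {43} × {p1, p2, p3} = {(43,p1), (43,p2), (43,p3)}
  {41, 43} × {p1, p2} = {(41,p1), (41,p2), (43,p1), (43,p2)}
  {41, 43} × {p1, p3} = {(41,p1), (41,p3), (43,p1), (43,p3)}
  {41, 43} × {p2, p3} = {(41,p2), (41,p3), (43,p2), (43,p3)}
  {41, 43} × {p1, p2, p3} = {(41,p1), (41,p2), (41,p3), (43,p1), (43,p2), (43,p3)}
  {41, 42, 43} × {p1, p2} = {(41,p1), (41,p2), (42,p1), (42,p2), (43,p1), (43,p2)}
  {41, 42, 43} × {p1, p3} = {(41,p1), (41,p3), (42,p1), (42,p3), (43,p1), (43,p3)}
  {41, 42, 43} × {p2, p3} = {(41,p2), (41,p3), (42,p2), (42,p3), (43,p2), (43,p3)}
  {41, 42, 43} × {p1, p2, p3} = {(41,p1), (41,p2), (41,p3), (42,p1), (42,p2), (42,p3), (43,p1), (43,p2), (43,p3)}
These 22 distinct sets form the basis B.
Close under arbitrary unions to get τ_{X×Y}; counting gives |τ_{X×Y}| = 64.


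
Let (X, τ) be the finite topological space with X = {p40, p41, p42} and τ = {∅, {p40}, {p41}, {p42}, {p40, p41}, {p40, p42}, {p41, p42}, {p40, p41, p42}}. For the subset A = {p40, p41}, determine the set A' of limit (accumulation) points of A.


A' = ∅

For each x ∈ X, list the open sets U ∈ τ with x ∈ U, then check whether U ∩ (A ∖ {x}) ≠ ∅ for every such U.
  x = p40: open {p40} ∋ x has {p40} ∩ (A ∖ {p40}) = ∅, so x is NOT a limit point.
  x = p41: open {p41} ∋ x has {p41} ∩ (A ∖ {p41}) = ∅, so x is NOT a limit point.
  x = p42: open {p42} ∋ x has {p42} ∩ (A ∖ {p42}) = ∅, so x is NOT a limit point.
Collecting: A' = ∅.


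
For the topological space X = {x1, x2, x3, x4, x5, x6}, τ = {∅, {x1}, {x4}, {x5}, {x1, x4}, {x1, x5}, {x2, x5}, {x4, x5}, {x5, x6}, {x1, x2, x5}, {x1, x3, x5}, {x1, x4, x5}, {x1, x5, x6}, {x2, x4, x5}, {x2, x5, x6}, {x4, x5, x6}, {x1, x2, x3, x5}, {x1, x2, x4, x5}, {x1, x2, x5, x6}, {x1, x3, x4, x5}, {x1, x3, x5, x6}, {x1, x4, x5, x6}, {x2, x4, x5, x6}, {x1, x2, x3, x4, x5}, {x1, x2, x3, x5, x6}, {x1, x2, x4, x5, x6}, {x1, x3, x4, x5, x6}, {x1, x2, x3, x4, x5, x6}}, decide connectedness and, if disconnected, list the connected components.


(X, τ) is disconnected; components = [{x4}, {x1, x2, x3, x5, x6}].

Find clopen sets (U ∈ τ with X ∖ U ∈ τ):
  U = ∅, X ∖ U = {x1, x2, x3, x4, x5, x6} — both open, so U is clopen.
  U = {x4}, X ∖ U = {x1, x2, x3, x5, x6} — both open, so U is clopen.
  U = {x1, x2, x3, x5, x6}, X ∖ U = {x4} — both open, so U is clopen.
  U = {x1, x2, x3, x4, x5, x6}, X ∖ U = ∅ — both open, so U is clopen.
Nontrivial clopen(s) exist: e.g. {x4}. So (X, τ) is disconnected.
Compute connected components by grouping points that agree on all clopens:
  component: {x4}
  component: {x1, x2, x3, x5, x6}


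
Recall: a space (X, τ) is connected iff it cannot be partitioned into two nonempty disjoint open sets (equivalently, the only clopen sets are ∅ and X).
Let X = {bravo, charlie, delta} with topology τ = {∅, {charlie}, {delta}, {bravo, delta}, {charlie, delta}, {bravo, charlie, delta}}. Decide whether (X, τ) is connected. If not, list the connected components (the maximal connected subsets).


(X, τ) is disconnected; components = [{charlie}, {bravo, delta}].

Find clopen sets (U ∈ τ with X ∖ U ∈ τ):
  U = ∅, X ∖ U = {bravo, charlie, delta} — both open, so U is clopen.
  U = {charlie}, X ∖ U = {bravo, delta} — both open, so U is clopen.
  U = {bravo, delta}, X ∖ U = {charlie} — both open, so U is clopen.
  U = {bravo, charlie, delta}, X ∖ U = ∅ — both open, so U is clopen.
Nontrivial clopen(s) exist: e.g. {bravo, delta}. So (X, τ) is disconnected.
Compute connected components by grouping points that agree on all clopens:
  component: {charlie}
  component: {bravo, delta}


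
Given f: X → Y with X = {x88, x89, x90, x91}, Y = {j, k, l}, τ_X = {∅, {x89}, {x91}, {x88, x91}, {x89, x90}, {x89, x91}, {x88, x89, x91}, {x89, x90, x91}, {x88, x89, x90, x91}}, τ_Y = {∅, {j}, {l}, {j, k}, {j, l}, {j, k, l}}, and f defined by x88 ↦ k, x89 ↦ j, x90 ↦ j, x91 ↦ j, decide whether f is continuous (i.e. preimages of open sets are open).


f IS continuous.

Compute f^{-1}(U) for each U ∈ τ_Y:
  U = ∅: f^{-1}(U) = ∅ ∈ τ_X ✓.
  U = {j}: f^{-1}(U) = {x89, x90, x91} ∈ τ_X ✓.
  U = {l}: f^{-1}(U) = ∅ ∈ τ_X ✓.
  U = {j, k}: f^{-1}(U) = {x88, x89, x90, x91} ∈ τ_X ✓.
  U = {j, l}: f^{-1}(U) = {x89, x90, x91} ∈ τ_X ✓.
  U = {j, k, l}: f^{-1}(U) = {x88, x89, x90, x91} ∈ τ_X ✓.
Every preimage lies in τ_X, so f IS continuous.


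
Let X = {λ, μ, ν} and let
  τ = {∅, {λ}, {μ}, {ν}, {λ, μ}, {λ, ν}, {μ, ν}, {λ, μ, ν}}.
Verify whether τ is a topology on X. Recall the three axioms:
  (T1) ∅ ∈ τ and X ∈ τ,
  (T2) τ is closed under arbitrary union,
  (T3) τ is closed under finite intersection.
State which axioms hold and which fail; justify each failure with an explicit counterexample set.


τ IS a topology on X.

Axiom (T1): ∅ ∈ τ? Yes; X ∈ τ? Yes.
Axiom (T2/T3): check pairwise unions and intersections of members of τ.
All pairwise intersections and unions checked — each lies in τ. Therefore τ satisfies (T1), (T2), (T3): it IS a topology on X.


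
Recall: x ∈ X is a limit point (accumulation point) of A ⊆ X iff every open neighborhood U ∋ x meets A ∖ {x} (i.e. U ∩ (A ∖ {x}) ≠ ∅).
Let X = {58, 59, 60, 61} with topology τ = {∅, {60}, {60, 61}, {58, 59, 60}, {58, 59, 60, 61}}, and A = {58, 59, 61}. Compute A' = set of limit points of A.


A' = {58, 59}

For each x ∈ X, list the open sets U ∈ τ with x ∈ U, then check whether U ∩ (A ∖ {x}) ≠ ∅ for every such U.
  x = 58: opens ∋ x are {58, 59, 60}, {58, 59, 60, 61}; each meets A ∖ {58}, so x IS a limit point.
  x = 59: opens ∋ x are {58, 59, 60}, {58, 59, 60, 61}; each meets A ∖ {59}, so x IS a limit point.
  x = 60: open {60} ∋ x has {60} ∩ (A ∖ {60}) = ∅, so x is NOT a limit point.
  x = 61: open {60, 61} ∋ x has {60, 61} ∩ (A ∖ {61}) = ∅, so x is NOT a limit point.
Collecting: A' = {58, 59}.


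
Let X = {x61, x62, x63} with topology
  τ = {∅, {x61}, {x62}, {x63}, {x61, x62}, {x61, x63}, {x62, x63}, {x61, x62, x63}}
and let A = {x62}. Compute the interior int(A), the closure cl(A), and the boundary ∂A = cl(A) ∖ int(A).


int(A) = {x62}, cl(A) = {x62}, ∂A = ∅.

Closed sets in (X, τ) are complements of opens:
  closed(X, τ) = {∅, {x61}, {x62}, {x63}, {x61, x62}, {x61, x63}, {x62, x63}, {x61, x62, x63}}.
int(A) = ⋃ {U ∈ τ : U ⊆ A}. Opens contained in A: ∅, {x62}.
Taking the union of these: int(A) = {x62}.
cl(A) = ⋂ {C closed : A ⊆ C}. Closed sets containing A: {x62}, {x61, x62}, {x62, x63}, {x61, x62, x63}.
Intersecting these: cl(A) = {x62}.
∂A = cl(A) ∖ int(A) = {x62} ∖ {x62} = ∅.


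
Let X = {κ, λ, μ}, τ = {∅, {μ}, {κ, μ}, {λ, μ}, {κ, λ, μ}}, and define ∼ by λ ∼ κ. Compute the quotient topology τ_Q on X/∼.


X/∼ = {[κ=λ], [μ]}; |τ_Q| = 3.

Equivalence classes: [κ=λ], [μ].
Quotient map π: X → X/∼ sends κ ↦ [κ=λ], λ ↦ [κ=λ], μ ↦ [μ].
For each subset V ⊆ X/∼, compute π^{-1}(V) ⊆ X and check whether π^{-1}(V) ∈ τ. V is open in τ_Q iff π^{-1}(V) ∈ τ.
  V = {}: π^{-1}(V) = ∅ ∈ τ ✓.
  V = {[κ=λ]}: π^{-1}(V) = {κ, λ} ∉ τ ✗.
  V = {[μ]}: π^{-1}(V) = {μ} ∈ τ ✓.
  V = {[κ=λ], [μ]}: π^{-1}(V) = {κ, λ, μ} ∈ τ ✓.
Open sets in the quotient: τ_Q = {{}, {[μ]}, {[κ=λ], [μ]}} (3 elements).


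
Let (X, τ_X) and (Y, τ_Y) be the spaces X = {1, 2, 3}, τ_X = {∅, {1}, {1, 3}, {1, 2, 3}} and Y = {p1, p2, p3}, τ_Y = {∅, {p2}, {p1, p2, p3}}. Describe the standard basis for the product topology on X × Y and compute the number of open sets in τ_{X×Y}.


Basis B = {∅ × ∅, {1} × {p2}, {1, 3} × {p2}, {1} × {p1, p2, p3}, {1, 2, 3} × {p2}, {1, 3} × {p1, p2, p3}, {1, 2, 3} × {p1, p2, p3}}; |τ_{X×Y}| = 10.

Enumerate products U × V with U ∈ τ_X, V ∈ τ_Y (deduplicated):
  ∅ × ∅ = {} (∅)
  {1} × {p2} = {(1,p2)}
  {1, 3} × {p2} = {(1,p2), (3,p2)}
  {1} × {p1, p2, p3} = {(1,p1), (1,p2), (1,p3)}
  {1, 2, 3} × {p2} = {(1,p2), (2,p2), (3,p2)}
  {1, 3} × {p1, p2, p3} = {(1,p1), (1,p2), (1,p3), (3,p1), (3,p2), (3,p3)}
  {1, 2, 3} × {p1, p2, p3} = {(1,p1), (1,p2), (1,p3), (2,p1), (2,p2), (2,p3), (3,p1), (3,p2), (3,p3)}
These 7 distinct sets form the basis B.
Close under arbitrary unions to get τ_{X×Y}; counting gives |τ_{X×Y}| = 10.


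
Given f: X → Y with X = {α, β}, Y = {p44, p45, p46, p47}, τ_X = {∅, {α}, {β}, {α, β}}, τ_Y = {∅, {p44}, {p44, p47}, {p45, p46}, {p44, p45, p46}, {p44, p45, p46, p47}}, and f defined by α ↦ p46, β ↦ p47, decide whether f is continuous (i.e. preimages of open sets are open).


f IS continuous.

Compute f^{-1}(U) for each U ∈ τ_Y:
  U = ∅: f^{-1}(U) = ∅ ∈ τ_X ✓.
  U = {p44}: f^{-1}(U) = ∅ ∈ τ_X ✓.
  U = {p44, p47}: f^{-1}(U) = {β} ∈ τ_X ✓.
  U = {p45, p46}: f^{-1}(U) = {α} ∈ τ_X ✓.
  U = {p44, p45, p46}: f^{-1}(U) = {α} ∈ τ_X ✓.
  U = {p44, p45, p46, p47}: f^{-1}(U) = {α, β} ∈ τ_X ✓.
Every preimage lies in τ_X, so f IS continuous.


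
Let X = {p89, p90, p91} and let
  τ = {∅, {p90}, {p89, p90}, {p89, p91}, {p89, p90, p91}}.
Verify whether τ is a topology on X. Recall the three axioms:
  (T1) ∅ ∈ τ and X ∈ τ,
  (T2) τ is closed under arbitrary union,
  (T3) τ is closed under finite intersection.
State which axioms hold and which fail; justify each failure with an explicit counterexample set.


τ is NOT a topology on X.

Axiom (T1): ∅ ∈ τ? Yes; X ∈ τ? Yes.
Axiom (T2/T3): check pairwise unions and intersections of members of τ.
Counterexample for (T3): {p89, p90} ∩ {p89, p91} = {p89} ∉ τ. Therefore τ is NOT a topology.


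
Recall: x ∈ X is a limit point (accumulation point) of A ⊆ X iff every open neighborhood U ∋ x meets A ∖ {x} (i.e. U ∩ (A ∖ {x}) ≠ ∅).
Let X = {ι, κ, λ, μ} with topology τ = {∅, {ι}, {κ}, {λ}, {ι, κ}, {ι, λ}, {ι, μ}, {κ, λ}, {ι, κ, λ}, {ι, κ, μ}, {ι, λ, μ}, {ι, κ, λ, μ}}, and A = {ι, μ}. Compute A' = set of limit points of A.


A' = {μ}

For each x ∈ X, list the open sets U ∈ τ with x ∈ U, then check whether U ∩ (A ∖ {x}) ≠ ∅ for every such U.
  x = ι: open {ι} ∋ x has {ι} ∩ (A ∖ {ι}) = ∅, so x is NOT a limit point.
  x = κ: open {κ} ∋ x has {κ} ∩ (A ∖ {κ}) = ∅, so x is NOT a limit point.
  x = λ: open {λ} ∋ x has {λ} ∩ (A ∖ {λ}) = ∅, so x is NOT a limit point.
  x = μ: opens ∋ x are {ι, μ}, {ι, κ, μ}, {ι, λ, μ}, {ι, κ, λ, μ}; each meets A ∖ {μ}, so x IS a limit point.
Collecting: A' = {μ}.


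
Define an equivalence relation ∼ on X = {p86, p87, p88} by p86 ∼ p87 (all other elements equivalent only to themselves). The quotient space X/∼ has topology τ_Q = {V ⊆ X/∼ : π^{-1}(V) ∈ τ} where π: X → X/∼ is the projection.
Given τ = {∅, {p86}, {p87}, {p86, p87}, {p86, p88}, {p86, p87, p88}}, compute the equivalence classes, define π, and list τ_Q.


X/∼ = {[p86=p87], [p88]}; |τ_Q| = 3.

Equivalence classes: [p86=p87], [p88].
Quotient map π: X → X/∼ sends p86 ↦ [p86=p87], p87 ↦ [p86=p87], p88 ↦ [p88].
For each subset V ⊆ X/∼, compute π^{-1}(V) ⊆ X and check whether π^{-1}(V) ∈ τ. V is open in τ_Q iff π^{-1}(V) ∈ τ.
  V = {}: π^{-1}(V) = ∅ ∈ τ ✓.
  V = {[p86=p87]}: π^{-1}(V) = {p86, p87} ∈ τ ✓.
  V = {[p88]}: π^{-1}(V) = {p88} ∉ τ ✗.
  V = {[p86=p87], [p88]}: π^{-1}(V) = {p86, p87, p88} ∈ τ ✓.
Open sets in the quotient: τ_Q = {{}, {[p86=p87]}, {[p86=p87], [p88]}} (3 elements).


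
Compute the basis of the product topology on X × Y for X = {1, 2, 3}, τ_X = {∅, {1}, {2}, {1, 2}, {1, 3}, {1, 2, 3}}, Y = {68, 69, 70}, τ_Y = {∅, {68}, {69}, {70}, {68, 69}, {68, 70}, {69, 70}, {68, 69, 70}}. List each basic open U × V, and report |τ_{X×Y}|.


Basis B = {∅ × ∅, {1} × {68}, {1} × {69}, {1} × {70}, {2} × {68}, {2} × {69}, {2} × {70}, {1} × {68, 69}, {1} × {68, 70}, {1, 2} × {68}, {1, 3} × {68}, {1} × {69, 70}, {1, 2} × {69}, {1, 3} × {69}, {1, 2} × {70}, {1, 3} × {70}, {2} × {68, 69}, {2} × {68, 70}, {2} × {69, 70}, {1} × {68, 69, 70}, {1, 2, 3} × {68}, {1, 2, 3} × {69}, {1, 2, 3} × {70}, {2} × {68, 69, 70}, {1, 2} × {68, 69}, {1, 3} × {68, 69}, {1, 2} × {68, 70}, {1, 3} × {68, 70}, {1, 2} × {69, 70}, {1, 3} × {69, 70}, {1, 2} × {68, 69, 70}, {1, 3} × {68, 69, 70}, {1, 2, 3} × {68, 69}, {1, 2, 3} × {68, 70}, {1, 2, 3} × {69, 70}, {1, 2, 3} × {68, 69, 70}}; |τ_{X×Y}| = 216.

Enumerate products U × V with U ∈ τ_X, V ∈ τ_Y (deduplicated):
  ∅ × ∅ = {} (∅)
  {1} × {68} = {(1,68)}
  {1} × {69} = {(1,69)}
  {1} × {70} = {(1,70)}
  {2} × {68} = {(2,68)}
  {2} × {69} = {(2,69)}
  {2} × {70} = {(2,70)}
  {1} × {68, 69} = {(1,68), (1,69)}
  {1} × {68, 70} = {(1,68), (1,70)}
  {1, 2} × {68} = {(1,68), (2,68)}
  {1, 3} × {68} = {(1,68), (3,68)}
  {1} × {69, 70} = {(1,69), (1,70)}
  {1, 2} × {69} = {(1,69), (2,69)}
  {1, 3} × {69} = {(1,69), (3,69)}
  {1, 2} × {70} = {(1,70), (2,70)}
  {1, 3} × {70} = {(1,70), (3,70)}
  {2} × {68, 69} = {(2,68), (2,69)}
  {2} × {68, 70} = {(2,68), (2,70)}
  {2} × {69, 70} = {(2,69), (2,70)}
  {1} × {68, 69, 70} = {(1,68), (1,69), (1,70)}
  {1, 2, 3} × {68} = {(1,68), (2,68), (3,68)}
  {1, 2, 3} × {69} = {(1,69), (2,69), (3,69)}
  {1, 2, 3} × {70} = {(1,70), (2,70), (3,70)}
  {2} × {68, 69, 70} = {(2,68), (2,69), (2,70)}
  {1, 2} × {68, 69} = {(1,68), (1,69), (2,68), (2,69)}
  {1, 3} × {68, 69} = {(1,68), (1,69), (3,68), (3,69)}
  {1, 2} × {68, 70} = {(1,68), (1,70), (2,68), (2,70)}
  {1, 3} × {68, 70} = {(1,68), (1,70), (3,68), (3,70)}
  {1, 2} × {69, 70} = {(1,69), (1,70), (2,69), (2,70)}
  {1, 3} × {69, 70} = {(1,69), (1,70), (3,69), (3,70)}
  {1, 2} × {68, 69, 70} = {(1,68), (1,69), (1,70), (2,68), (2,69), (2,70)}
  {1, 3} × {68, 69, 70} = {(1,68), (1,69), (1,70), (3,68), (3,69), (3,70)}
  {1, 2, 3} × {68, 69} = {(1,68), (1,69), (2,68), (2,69), (3,68), (3,69)}
  {1, 2, 3} × {68, 70} = {(1,68), (1,70), (2,68), (2,70), (3,68), (3,70)}
  {1, 2, 3} × {69, 70} = {(1,69), (1,70), (2,69), (2,70), (3,69), (3,70)}
  {1, 2, 3} × {68, 69, 70} = {(1,68), (1,69), (1,70), (2,68), (2,69), (2,70), (3,68), (3,69), (3,70)}
These 36 distinct sets form the basis B.
Close under arbitrary unions to get τ_{X×Y}; counting gives |τ_{X×Y}| = 216.


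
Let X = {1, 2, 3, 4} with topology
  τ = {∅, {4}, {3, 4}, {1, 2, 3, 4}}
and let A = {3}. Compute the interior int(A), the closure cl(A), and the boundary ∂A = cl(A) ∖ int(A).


int(A) = ∅, cl(A) = {1, 2, 3}, ∂A = {1, 2, 3}.

Closed sets in (X, τ) are complements of opens:
  closed(X, τ) = {∅, {1, 2}, {1, 2, 3}, {1, 2, 3, 4}}.
int(A) = ⋃ {U ∈ τ : U ⊆ A}. Opens contained in A: ∅.
Taking the union of these: int(A) = ∅.
cl(A) = ⋂ {C closed : A ⊆ C}. Closed sets containing A: {1, 2, 3}, {1, 2, 3, 4}.
Intersecting these: cl(A) = {1, 2, 3}.
∂A = cl(A) ∖ int(A) = {1, 2, 3} ∖ ∅ = {1, 2, 3}.


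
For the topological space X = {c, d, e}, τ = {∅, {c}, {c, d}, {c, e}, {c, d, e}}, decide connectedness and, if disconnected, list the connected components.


(X, τ) is connected.

Find clopen sets (U ∈ τ with X ∖ U ∈ τ):
  U = ∅, X ∖ U = {c, d, e} — both open, so U is clopen.
  U = {c, d, e}, X ∖ U = ∅ — both open, so U is clopen.
Only trivial clopens (∅ and X) exist, so (X, τ) is connected.
Compute connected components by grouping points that agree on all clopens:
  component: {c, d, e}


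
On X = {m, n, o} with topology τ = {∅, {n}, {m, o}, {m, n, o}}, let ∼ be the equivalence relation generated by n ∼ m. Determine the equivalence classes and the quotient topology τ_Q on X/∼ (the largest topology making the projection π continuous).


X/∼ = {[m=n], [o]}; |τ_Q| = 2.

Equivalence classes: [m=n], [o].
Quotient map π: X → X/∼ sends m ↦ [m=n], n ↦ [m=n], o ↦ [o].
For each subset V ⊆ X/∼, compute π^{-1}(V) ⊆ X and check whether π^{-1}(V) ∈ τ. V is open in τ_Q iff π^{-1}(V) ∈ τ.
  V = {}: π^{-1}(V) = ∅ ∈ τ ✓.
  V = {[m=n]}: π^{-1}(V) = {m, n} ∉ τ ✗.
  V = {[o]}: π^{-1}(V) = {o} ∉ τ ✗.
  V = {[m=n], [o]}: π^{-1}(V) = {m, n, o} ∈ τ ✓.
Open sets in the quotient: τ_Q = {{}, {[m=n], [o]}} (2 elements).


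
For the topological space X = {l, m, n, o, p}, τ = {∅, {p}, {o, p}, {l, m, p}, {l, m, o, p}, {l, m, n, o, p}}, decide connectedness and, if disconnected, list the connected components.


(X, τ) is connected.

Find clopen sets (U ∈ τ with X ∖ U ∈ τ):
  U = ∅, X ∖ U = {l, m, n, o, p} — both open, so U is clopen.
  U = {l, m, n, o, p}, X ∖ U = ∅ — both open, so U is clopen.
Only trivial clopens (∅ and X) exist, so (X, τ) is connected.
Compute connected components by grouping points that agree on all clopens:
  component: {l, m, n, o, p}


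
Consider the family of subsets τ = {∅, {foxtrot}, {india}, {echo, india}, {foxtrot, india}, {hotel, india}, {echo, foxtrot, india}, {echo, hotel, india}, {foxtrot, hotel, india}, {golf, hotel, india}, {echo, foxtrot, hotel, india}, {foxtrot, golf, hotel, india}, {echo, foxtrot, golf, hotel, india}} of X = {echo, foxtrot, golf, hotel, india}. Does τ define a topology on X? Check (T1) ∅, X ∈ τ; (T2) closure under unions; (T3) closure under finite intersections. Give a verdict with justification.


τ is NOT a topology on X.

Axiom (T1): ∅ ∈ τ? Yes; X ∈ τ? Yes.
Axiom (T2/T3): check pairwise unions and intersections of members of τ.
Counterexample for (T2): {echo, india} ∪ {golf, hotel, india} = {echo, golf, hotel, india} ∉ τ. Therefore τ is NOT a topology.


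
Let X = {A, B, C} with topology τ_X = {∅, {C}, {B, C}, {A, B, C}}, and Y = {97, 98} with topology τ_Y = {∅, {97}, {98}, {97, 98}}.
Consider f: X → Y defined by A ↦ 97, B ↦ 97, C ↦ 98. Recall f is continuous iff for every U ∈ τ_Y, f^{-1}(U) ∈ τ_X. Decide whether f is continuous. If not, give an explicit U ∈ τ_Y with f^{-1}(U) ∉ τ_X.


f is NOT continuous.

Compute f^{-1}(U) for each U ∈ τ_Y:
  U = ∅: f^{-1}(U) = ∅ ∈ τ_X ✓.
  U = {97}: f^{-1}(U) = {A, B} ∉ τ_X ✗.
  U = {98}: f^{-1}(U) = {C} ∈ τ_X ✓.
  U = {97, 98}: f^{-1}(U) = {A, B, C} ∈ τ_X ✓.
Found U = {97} with f^{-1}(U) = {A, B} not in τ_X. Therefore f is NOT continuous.


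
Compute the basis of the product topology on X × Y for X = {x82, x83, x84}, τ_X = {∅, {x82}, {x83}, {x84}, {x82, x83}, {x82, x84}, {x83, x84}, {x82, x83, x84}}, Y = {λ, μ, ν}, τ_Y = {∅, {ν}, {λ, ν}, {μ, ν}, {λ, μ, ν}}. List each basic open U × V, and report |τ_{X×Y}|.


Basis B = {∅ × ∅, {x82} × {ν}, {x83} × {ν}, {x84} × {ν}, {x82} × {λ, ν}, {x82} × {μ, ν}, {x82, x83} × {ν}, {x82, x84} × {ν}, {x83} × {λ, ν}, {x83} × {μ, ν}, {x83, x84} × {ν}, {x84} × {λ, ν}, {x84} × {μ, ν}, {x82} × {λ, μ, ν}, {x82, x83, x84} × {ν}, {x83} × {λ, μ, ν}, {x84} × {λ, μ, ν}, {x82, x83} × {λ, ν}, {x82, x84} × {λ, ν}, {x82, x83} × {μ, ν}, {x82, x84} × {μ, ν}, {x83, x84} × {λ, ν}, {x83, x84} × {μ, ν}, {x82, x83} × {λ, μ, ν}, {x82, x84} × {λ, μ, ν}, {x82, x83, x84} × {λ, ν}, {x82, x83, x84} × {μ, ν}, {x83, x84} × {λ, μ, ν}, {x82, x83, x84} × {λ, μ, ν}}; |τ_{X×Y}| = 125.

Enumerate products U × V with U ∈ τ_X, V ∈ τ_Y (deduplicated):
  ∅ × ∅ = {} (∅)
  {x82} × {ν} = {(x82,ν)}
  {x83} × {ν} = {(x83,ν)}
  {x84} × {ν} = {(x84,ν)}
  {x82} × {λ, ν} = {(x82,λ), (x82,ν)}
  {x82} × {μ, ν} = {(x82,μ), (x82,ν)}
  {x82, x83} × {ν} = {(x82,ν), (x83,ν)}
  {x82, x84} × {ν} = {(x82,ν), (x84,ν)}
  {x83} × {λ, ν} = {(x83,λ), (x83,ν)}
  {x83} × {μ, ν} = {(x83,μ), (x83,ν)}
  {x83, x84} × {ν} = {(x83,ν), (x84,ν)}
  {x84} × {λ, ν} = {(x84,λ), (x84,ν)}
  {x84} × {μ, ν} = {(x84,μ), (x84,ν)}
  {x82} × {λ, μ, ν} = {(x82,λ), (x82,μ), (x82,ν)}
  {x82, x83, x84} × {ν} = {(x82,ν), (x83,ν), (x84,ν)}
  {x83} × {λ, μ, ν} = {(x83,λ), (x83,μ), (x83,ν)}
  {x84} × {λ, μ, ν} = {(x84,λ), (x84,μ), (x84,ν)}
  {x82, x83} × {λ, ν} = {(x82,λ), (x82,ν), (x83,λ), (x83,ν)}
  {x82, x84} × {λ, ν} = {(x82,λ), (x82,ν), (x84,λ), (x84,ν)}
  {x82, x83} × {μ, ν} = {(x82,μ), (x82,ν), (x83,μ), (x83,ν)}
  {x82, x84} × {μ, ν} = {(x82,μ), (x82,ν), (x84,μ), (x84,ν)}
  {x83, x84} × {λ, ν} = {(x83,λ), (x83,ν), (x84,λ), (x84,ν)}
  {x83, x84} × {μ, ν} = {(x83,μ), (x83,ν), (x84,μ), (x84,ν)}
  {x82, x83} × {λ, μ, ν} = {(x82,λ), (x82,μ), (x82,ν), (x83,λ), (x83,μ), (x83,ν)}
  {x82, x84} × {λ, μ, ν} = {(x82,λ), (x82,μ), (x82,ν), (x84,λ), (x84,μ), (x84,ν)}
  {x82, x83, x84} × {λ, ν} = {(x82,λ), (x82,ν), (x83,λ), (x83,ν), (x84,λ), (x84,ν)}
  {x82, x83, x84} × {μ, ν} = {(x82,μ), (x82,ν), (x83,μ), (x83,ν), (x84,μ), (x84,ν)}
  {x83, x84} × {λ, μ, ν} = {(x83,λ), (x83,μ), (x83,ν), (x84,λ), (x84,μ), (x84,ν)}
  {x82, x83, x84} × {λ, μ, ν} = {(x82,λ), (x82,μ), (x82,ν), (x83,λ), (x83,μ), (x83,ν), (x84,λ), (x84,μ), (x84,ν)}
These 29 distinct sets form the basis B.
Close under arbitrary unions to get τ_{X×Y}; counting gives |τ_{X×Y}| = 125.


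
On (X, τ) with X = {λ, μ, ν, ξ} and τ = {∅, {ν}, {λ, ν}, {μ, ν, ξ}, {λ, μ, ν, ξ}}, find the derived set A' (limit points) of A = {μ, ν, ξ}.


A' = {λ, μ, ξ}

For each x ∈ X, list the open sets U ∈ τ with x ∈ U, then check whether U ∩ (A ∖ {x}) ≠ ∅ for every such U.
  x = λ: opens ∋ x are {λ, ν}, {λ, μ, ν, ξ}; each meets A ∖ {λ}, so x IS a limit point.
  x = μ: opens ∋ x are {μ, ν, ξ}, {λ, μ, ν, ξ}; each meets A ∖ {μ}, so x IS a limit point.
  x = ν: open {ν} ∋ x has {ν} ∩ (A ∖ {ν}) = ∅, so x is NOT a limit point.
  x = ξ: opens ∋ x are {μ, ν, ξ}, {λ, μ, ν, ξ}; each meets A ∖ {ξ}, so x IS a limit point.
Collecting: A' = {λ, μ, ξ}.
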